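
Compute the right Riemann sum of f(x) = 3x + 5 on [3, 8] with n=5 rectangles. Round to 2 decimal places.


Right Riemann sum uses right endpoints of each subinterval.
Interval: [3, 8], n = 5
dx = (8 - 3) / 5 = 1
Right endpoints: [4, 5, 6, 7, 8]
f values: [17, 20, 23, 26, 29]
Sum = dx * (sum of f values)
= 1 * 115
= 115 = 115.00

115.00


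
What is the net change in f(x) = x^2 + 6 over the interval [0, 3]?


Net change = f(b) - f(a)
f(x) = x^2 + 6
Compute f(3):
f(3) = 1 * 3^2 + 0 * 3 + 6
= 9 + 0 + 6
= 15
Compute f(0):
f(0) = 1 * 0^2 + 0 * 0 + 6
= 0 + 0 + 6
= 6
Net change = 15 - 6 = 9

9


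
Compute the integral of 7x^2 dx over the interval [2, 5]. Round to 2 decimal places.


Find the antiderivative of 7x^2:
F(x) = 7/3 * x^3
Apply the Fundamental Theorem of Calculus:
F(5) - F(2)
= 7/3 * 5^3 - 7/3 * 2^3
= 7/3 * (125 - 8)
= 7/3 * 117
= 273 = 273.00

273.00


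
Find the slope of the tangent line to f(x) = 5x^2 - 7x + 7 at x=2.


The slope of the tangent line equals f'(x) at the point.
f(x) = 5x^2 - 7x + 7
f'(x) = 10x - 7
At x = 2:
f'(2) = 10 * 2 - 7
= 20 - 7
= 13

13


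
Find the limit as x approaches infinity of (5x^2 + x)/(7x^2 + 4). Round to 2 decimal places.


For limits at infinity with equal-degree polynomials,
we compare leading coefficients.
Numerator leading term: 5x^2
Denominator leading term: 7x^2
Divide both by x^2:
lim = (5 + 1/x) / (7 + 4/x^2)
As x -> infinity, the 1/x and 1/x^2 terms vanish:
= 5/7 ≈ 0.71

0.71


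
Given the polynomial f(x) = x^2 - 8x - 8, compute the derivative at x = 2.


Differentiate term by term using power and sum rules:
f(x) = x^2 - 8x - 8
f'(x) = 2x - 8
Substitute x = 2:
f'(2) = 2 * 2 - 8
= 4 - 8
= -4

-4


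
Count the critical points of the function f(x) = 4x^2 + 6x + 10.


Find where f'(x) = 0:
f'(x) = 8x + 6
Set f'(x) = 0:
8x + 6 = 0
x = -6 / 8 = -3/4
This is a linear equation in x, so there is exactly one solution.
Number of critical points: 1

1


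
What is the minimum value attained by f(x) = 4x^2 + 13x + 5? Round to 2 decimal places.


For a quadratic f(x) = ax^2 + bx + c with a > 0, the minimum is at the vertex.
Vertex x-coordinate: x = -b/(2a)
x = -(13) / (2 * 4)
x = -13/8
Substitute back to find the minimum value:
f(-13/8) = 4 * (-13/8)^2 + 13 * (-13/8) + 5
= 169/16 - 169/8 + 5
= -89/16 ≈ -5.56

-5.56


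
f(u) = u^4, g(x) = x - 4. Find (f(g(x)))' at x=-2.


Using the chain rule: (f(g(x)))' = f'(g(x)) * g'(x)
First, find g(-2):
g(-2) = 1 * (-2) - 4 = -6
Next, f'(u) = 4u^3
And g'(x) = 1
So f'(g(-2)) * g'(-2)
= 4 * (-6)^3 * 1
= 4 * (-216) * 1
= -864

-864


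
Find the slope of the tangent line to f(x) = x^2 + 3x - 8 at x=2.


The slope of the tangent line equals f'(x) at the point.
f(x) = x^2 + 3x - 8
f'(x) = 2x + 3
At x = 2:
f'(2) = 2 * 2 + 3
= 4 + 3
= 7

7


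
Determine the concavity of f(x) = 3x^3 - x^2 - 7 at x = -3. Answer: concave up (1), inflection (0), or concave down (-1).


Concavity is determined by the sign of f''(x).
f(x) = 3x^3 - x^2 - 7
f'(x) = 9x^2 - 2x
f''(x) = 18x - 2
f''(-3) = 18 * (-3) - 2
= -54 - 2
= -56
Since f''(-3) < 0, the function is concave down (-1)

-1


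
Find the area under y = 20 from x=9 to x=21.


The area under a constant function y = 20 is a rectangle.
Width = 21 - 9 = 12
Height = 20
Area = width * height
= 12 * 20
= 240

240


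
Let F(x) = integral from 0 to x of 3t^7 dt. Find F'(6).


By the Fundamental Theorem of Calculus (Part 1):
If F(x) = integral from 0 to x of f(t) dt, then F'(x) = f(x)
Here f(t) = 3t^7
So F'(x) = 3x^7
Evaluate at x = 6:
F'(6) = 3 * 6^7
= 3 * 279936
= 839808

839808


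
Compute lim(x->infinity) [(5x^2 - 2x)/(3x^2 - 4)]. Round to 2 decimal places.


For limits at infinity with equal-degree polynomials,
we compare leading coefficients.
Numerator leading term: 5x^2
Denominator leading term: 3x^2
Divide both by x^2:
lim = (5 - 2/x) / (3 - 4/x^2)
As x -> infinity, the 1/x and 1/x^2 terms vanish:
= 5/3 ≈ 1.67

1.67


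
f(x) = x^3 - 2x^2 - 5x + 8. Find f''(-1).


First derivative:
f'(x) = 3x^2 - 4x - 5
Second derivative:
f''(x) = 6x - 4
Substitute x = -1:
f''(-1) = 6 * (-1) - 4
= -6 - 4
= -10

-10


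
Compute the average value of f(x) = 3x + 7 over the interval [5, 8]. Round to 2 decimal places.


Average value = 1/(b-a) * integral from a to b of f(x) dx
First compute the integral of 3x + 7:
F(x) = (3/2)x^2 + 7x
F(8) = 3/2 * 64 + 7 * 8 = 152
F(5) = 3/2 * 25 + 7 * 5 = 145/2
Integral = 152 - 145/2 = 159/2
Average = (159/2) / (8 - 5) = (159/2) / 3
= 53/2 = 26.50

26.50


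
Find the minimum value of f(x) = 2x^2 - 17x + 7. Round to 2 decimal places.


For a quadratic f(x) = ax^2 + bx + c with a > 0, the minimum is at the vertex.
Vertex x-coordinate: x = -b/(2a)
x = -(-17) / (2 * 2)
x = 17/4
Substitute back to find the minimum value:
f(17/4) = 2 * (17/4)^2 - 17 * (17/4) + 7
= 289/8 - 289/4 + 7
= -233/8 ≈ -29.13

-29.13


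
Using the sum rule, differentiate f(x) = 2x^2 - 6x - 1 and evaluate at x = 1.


Differentiate term by term using power and sum rules:
f(x) = 2x^2 - 6x - 1
f'(x) = 4x - 6
Substitute x = 1:
f'(1) = 4 * 1 - 6
= 4 - 6
= -2

-2


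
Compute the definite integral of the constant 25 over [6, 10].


The integral of a constant k over [a, b] equals k * (b - a).
integral from 6 to 10 of 25 dx
= 25 * (10 - 6)
= 25 * 4
= 100

100


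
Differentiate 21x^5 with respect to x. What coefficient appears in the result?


We apply the power rule: d/dx [ax^n] = a*n * x^(n-1)
d/dx [21x^5]
= 21 * 5 * x^(5-1)
= 105x^4
The coefficient is 105

105


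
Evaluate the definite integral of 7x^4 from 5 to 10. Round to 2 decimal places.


Find the antiderivative of 7x^4:
F(x) = 7/5 * x^5
Apply the Fundamental Theorem of Calculus:
F(10) - F(5)
= 7/5 * 10^5 - 7/5 * 5^5
= 7/5 * (100000 - 3125)
= 7/5 * 96875
= 135625 = 135625.00

135625.00


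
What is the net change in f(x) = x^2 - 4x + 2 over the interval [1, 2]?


Net change = f(b) - f(a)
f(x) = x^2 - 4x + 2
Compute f(2):
f(2) = 1 * 2^2 - 4 * 2 + 2
= 4 - 8 + 2
= -2
Compute f(1):
f(1) = 1 * 1^2 - 4 * 1 + 2
= 1 - 4 + 2
= -1
Net change = -2 - (-1) = -1

-1


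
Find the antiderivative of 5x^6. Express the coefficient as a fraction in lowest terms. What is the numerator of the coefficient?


Apply the power rule for integration:
integral of ax^n dx = a/(n+1) * x^(n+1) + C
integral of 5x^6 dx
= 5/7 * x^7 + C
The coefficient in lowest terms is 5/7, and its numerator is 5

5


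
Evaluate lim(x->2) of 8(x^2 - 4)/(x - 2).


Direct substitution gives 0/0, so we factor the numerator.
Factor: 8(x^2 - 4) = 8 * (x - 2)(x + 2)
Cancel the common factor (x - 2):
8(x^2 - 4)/(x - 2) = 8 * (x + 2)
Now substitute x = 2:
= 8 * (2 + 2) = 32

32


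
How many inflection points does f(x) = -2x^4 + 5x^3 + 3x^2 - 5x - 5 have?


Inflection points occur where f''(x) = 0 and concavity changes.
f(x) = -2x^4 + 5x^3 + 3x^2 - 5x - 5
f'(x) = -8x^3 + 15x^2 + 6x - 5
f''(x) = -24x^2 + 30x + 6
This is a quadratic in x. Use the discriminant to count real roots.
Discriminant = (30)^2 - 4 * (-24) * 6
= 900 - (-576)
= 1476
Since discriminant > 0, f''(x) = 0 has 2 distinct real solutions.
A quadratic with two distinct real roots changes sign at each root, so concavity changes at both.
Number of inflection points: 2

2


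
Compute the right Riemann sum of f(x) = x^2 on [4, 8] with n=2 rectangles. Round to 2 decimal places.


Right Riemann sum uses right endpoints of each subinterval.
Interval: [4, 8], n = 2
dx = (8 - 4) / 2 = 2
Right endpoints: [6, 8]
f values: [36, 64]
Sum = dx * (sum of f values)
= 2 * 100
= 200 = 200.00

200.00


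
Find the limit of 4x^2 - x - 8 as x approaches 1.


Since polynomials are continuous, we use direct substitution.
lim(x->1) of 4x^2 - x - 8
= 4 * 1^2 - 1 * 1 - 8
= 4 - 1 - 8
= -5

-5


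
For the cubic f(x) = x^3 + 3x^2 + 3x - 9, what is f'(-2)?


Differentiate f(x) = x^3 + 3x^2 + 3x - 9 term by term:
f'(x) = 3x^2 + 6x + 3
Substitute x = -2:
f'(-2) = 3 * (-2)^2 + 6 * (-2) + 3
= 12 - 12 + 3
= 3

3


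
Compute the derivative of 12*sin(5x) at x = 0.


Apply the chain rule to differentiate 12*sin(5x):
d/dx [12*sin(5x)]
= 12 * cos(5x) * d/dx(5x)
= 12 * 5 * cos(5x)
= 60 * cos(5x)
Evaluate at x = 0:
= 60 * cos(0)
= 60 * 1
= 60

60


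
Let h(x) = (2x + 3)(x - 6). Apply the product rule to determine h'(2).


Let u(x) = 2x + 3 and v(x) = x - 6
u'(x) = 2
v'(x) = 1
Product rule: h'(x) = u'(x)*v(x) + u(x)*v'(x)
= 2 * (x - 6) + (2x + 3) * 1
At x = 2:
u(2) = 2 * 2 + 3 = 7
v(2) = 1 * 2 - 6 = -4
h'(2) = 2 * (-4) + 7 * 1
= -8 + 7
= -1

-1


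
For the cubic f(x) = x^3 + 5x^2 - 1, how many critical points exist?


Find where f'(x) = 0:
f(x) = x^3 + 5x^2 - 1
f'(x) = 3x^2 + 10x
This is a quadratic in x. Use the discriminant to count real roots.
Discriminant = (10)^2 - 4 * 3 * 0
= 100 - 0
= 100
Since discriminant > 0, f'(x) = 0 has 2 real solutions.
Number of critical points: 2

2


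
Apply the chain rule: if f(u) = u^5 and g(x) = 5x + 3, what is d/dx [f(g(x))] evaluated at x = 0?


Using the chain rule: (f(g(x)))' = f'(g(x)) * g'(x)
First, find g(0):
g(0) = 5 * 0 + 3 = 3
Next, f'(u) = 5u^4
And g'(x) = 5
So f'(g(0)) * g'(0)
= 5 * 3^4 * 5
= 5 * 81 * 5
= 2025

2025


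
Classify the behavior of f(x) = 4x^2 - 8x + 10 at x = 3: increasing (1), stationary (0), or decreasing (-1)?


Compute f'(x) to determine behavior:
f'(x) = 8x - 8
f'(3) = 8 * 3 - 8
= 24 - 8
= 16
Since f'(3) > 0, the function is increasing (1)

1


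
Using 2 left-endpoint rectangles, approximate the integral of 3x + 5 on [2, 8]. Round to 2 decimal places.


Left Riemann sum uses left endpoints of each subinterval.
Interval: [2, 8], n = 2
dx = (8 - 2) / 2 = 3
Left endpoints: [2, 5]
f values: [11, 20]
Sum = dx * (sum of f values)
= 3 * 31
= 93 = 93.00

93.00


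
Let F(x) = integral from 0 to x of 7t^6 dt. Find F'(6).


By the Fundamental Theorem of Calculus (Part 1):
If F(x) = integral from 0 to x of f(t) dt, then F'(x) = f(x)
Here f(t) = 7t^6
So F'(x) = 7x^6
Evaluate at x = 6:
F'(6) = 7 * 6^6
= 7 * 46656
= 326592

326592


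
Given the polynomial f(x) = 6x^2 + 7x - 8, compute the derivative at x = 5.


Differentiate term by term using power and sum rules:
f(x) = 6x^2 + 7x - 8
f'(x) = 12x + 7
Substitute x = 5:
f'(5) = 12 * 5 + 7
= 60 + 7
= 67

67


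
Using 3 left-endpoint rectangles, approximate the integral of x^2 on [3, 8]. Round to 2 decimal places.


Left Riemann sum uses left endpoints of each subinterval.
Interval: [3, 8], n = 3
dx = (8 - 3) / 3 = 5/3
Left endpoints: [3, 14/3, 19/3]
f values: [9, 196/9, 361/9]
Sum = dx * (sum of f values)
= 5/3 * 638/9
= 3190/27 ≈ 118.15

118.15


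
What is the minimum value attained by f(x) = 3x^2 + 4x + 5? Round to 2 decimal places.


For a quadratic f(x) = ax^2 + bx + c with a > 0, the minimum is at the vertex.
Vertex x-coordinate: x = -b/(2a)
x = -(4) / (2 * 3)
x = -4/6 = -2/3
Substitute back to find the minimum value:
f(-2/3) = 3 * (-2/3)^2 + 4 * (-2/3) + 5
= 4/3 - 8/3 + 5
= 11/3 ≈ 3.67

3.67


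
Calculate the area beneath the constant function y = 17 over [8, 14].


The area under a constant function y = 17 is a rectangle.
Width = 14 - 8 = 6
Height = 17
Area = width * height
= 6 * 17
= 102

102


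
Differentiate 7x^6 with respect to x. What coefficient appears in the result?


We apply the power rule: d/dx [ax^n] = a*n * x^(n-1)
d/dx [7x^6]
= 7 * 6 * x^(6-1)
= 42x^5
The coefficient is 42

42


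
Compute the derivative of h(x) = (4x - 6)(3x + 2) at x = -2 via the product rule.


Let u(x) = 4x - 6 and v(x) = 3x + 2
u'(x) = 4
v'(x) = 3
Product rule: h'(x) = u'(x)*v(x) + u(x)*v'(x)
= 4 * (3x + 2) + (4x - 6) * 3
At x = -2:
u(-2) = 4 * (-2) - 6 = -14
v(-2) = 3 * (-2) + 2 = -4
h'(-2) = 4 * (-4) + (-14) * 3
= -16 - 42
= -58

-58


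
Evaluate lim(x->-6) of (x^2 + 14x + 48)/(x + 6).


Direct substitution gives 0/0, so we factor the numerator.
Factor: (x^2 + 14x + 48) = (x + 6)(x + 8)
Cancel the common factor (x + 6):
(x^2 + 14x + 48)/(x + 6) = (x + 8)
Now substitute x = -6:
= (-6) - (-8) = 2

2


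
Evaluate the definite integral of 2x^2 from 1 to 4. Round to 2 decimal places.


Find the antiderivative of 2x^2:
F(x) = 2/3 * x^3
Apply the Fundamental Theorem of Calculus:
F(4) - F(1)
= 2/3 * 4^3 - 2/3 * 1^3
= 2/3 * (64 - 1)
= 2/3 * 63
= 42 = 42.00

42.00


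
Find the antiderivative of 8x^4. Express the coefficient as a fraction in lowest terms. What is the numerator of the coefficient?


Apply the power rule for integration:
integral of ax^n dx = a/(n+1) * x^(n+1) + C
integral of 8x^4 dx
= 8/5 * x^5 + C
The coefficient in lowest terms is 8/5, and its numerator is 8

8


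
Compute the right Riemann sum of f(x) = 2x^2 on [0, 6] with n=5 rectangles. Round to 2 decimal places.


Right Riemann sum uses right endpoints of each subinterval.
Interval: [0, 6], n = 5
dx = (6 - 0) / 5 = 6/5
Right endpoints: [6/5, 12/5, 18/5, 24/5, 6]
f values: [72/25, 288/25, 648/25, 1152/25, 72]
Sum = dx * (sum of f values)
= 6/5 * 792/5
= 4752/25 = 190.08

190.08


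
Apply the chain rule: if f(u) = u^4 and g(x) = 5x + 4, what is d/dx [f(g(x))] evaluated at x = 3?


Using the chain rule: (f(g(x)))' = f'(g(x)) * g'(x)
First, find g(3):
g(3) = 5 * 3 + 4 = 19
Next, f'(u) = 4u^3
And g'(x) = 5
So f'(g(3)) * g'(3)
= 4 * 19^3 * 5
= 4 * 6859 * 5
= 137180

137180


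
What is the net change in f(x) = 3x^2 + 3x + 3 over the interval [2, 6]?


Net change = f(b) - f(a)
f(x) = 3x^2 + 3x + 3
Compute f(6):
f(6) = 3 * 6^2 + 3 * 6 + 3
= 108 + 18 + 3
= 129
Compute f(2):
f(2) = 3 * 2^2 + 3 * 2 + 3
= 12 + 6 + 3
= 21
Net change = 129 - 21 = 108

108


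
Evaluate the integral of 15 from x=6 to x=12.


The integral of a constant k over [a, b] equals k * (b - a).
integral from 6 to 12 of 15 dx
= 15 * (12 - 6)
= 15 * 6
= 90

90


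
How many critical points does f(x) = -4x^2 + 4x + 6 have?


Find where f'(x) = 0:
f'(x) = -8x + 4
Set f'(x) = 0:
-8x + 4 = 0
x = -4 / (-8) = 1/2
This is a linear equation in x, so there is exactly one solution.
Number of critical points: 1

1


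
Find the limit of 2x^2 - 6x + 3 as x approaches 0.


Since polynomials are continuous, we use direct substitution.
lim(x->0) of 2x^2 - 6x + 3
= 2 * 0^2 - 6 * 0 + 3
= 0 + 0 + 3
= 3

3


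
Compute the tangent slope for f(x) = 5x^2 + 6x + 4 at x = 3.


The slope of the tangent line equals f'(x) at the point.
f(x) = 5x^2 + 6x + 4
f'(x) = 10x + 6
At x = 3:
f'(3) = 10 * 3 + 6
= 30 + 6
= 36

36


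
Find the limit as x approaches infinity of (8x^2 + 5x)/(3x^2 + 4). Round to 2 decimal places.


For limits at infinity with equal-degree polynomials,
we compare leading coefficients.
Numerator leading term: 8x^2
Denominator leading term: 3x^2
Divide both by x^2:
lim = (8 + 5/x) / (3 + 4/x^2)
As x -> infinity, the 1/x and 1/x^2 terms vanish:
= 8/3 ≈ 2.67

2.67


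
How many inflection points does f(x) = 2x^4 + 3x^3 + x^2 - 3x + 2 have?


Inflection points occur where f''(x) = 0 and concavity changes.
f(x) = 2x^4 + 3x^3 + x^2 - 3x + 2
f'(x) = 8x^3 + 9x^2 + 2x - 3
f''(x) = 24x^2 + 18x + 2
This is a quadratic in x. Use the discriminant to count real roots.
Discriminant = (18)^2 - 4 * 24 * 2
= 324 - 192
= 132
Since discriminant > 0, f''(x) = 0 has 2 distinct real solutions.
A quadratic with two distinct real roots changes sign at each root, so concavity changes at both.
Number of inflection points: 2

2


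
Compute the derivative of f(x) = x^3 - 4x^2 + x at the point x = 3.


Differentiate f(x) = x^3 - 4x^2 + x term by term:
f'(x) = 3x^2 - 8x + 1
Substitute x = 3:
f'(3) = 3 * 3^2 - 8 * 3 + 1
= 27 - 24 + 1
= 4

4


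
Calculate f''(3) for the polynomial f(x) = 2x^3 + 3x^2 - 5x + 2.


First derivative:
f'(x) = 6x^2 + 6x - 5
Second derivative:
f''(x) = 12x + 6
Substitute x = 3:
f''(3) = 12 * 3 + 6
= 36 + 6
= 42

42


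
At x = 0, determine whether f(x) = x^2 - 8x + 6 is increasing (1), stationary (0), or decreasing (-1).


Compute f'(x) to determine behavior:
f'(x) = 2x - 8
f'(0) = 2 * 0 - 8
= 0 - 8
= -8
Since f'(0) < 0, the function is decreasing (-1)

-1


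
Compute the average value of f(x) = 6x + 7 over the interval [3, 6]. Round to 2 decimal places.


Average value = 1/(b-a) * integral from a to b of f(x) dx
First compute the integral of 6x + 7:
F(x) = 3x^2 + 7x
F(6) = 3 * 36 + 7 * 6 = 150
F(3) = 3 * 9 + 7 * 3 = 48
Integral = 150 - 48 = 102
Average = 102 / (6 - 3) = 102 / 3
= 34 = 34.00

34.00


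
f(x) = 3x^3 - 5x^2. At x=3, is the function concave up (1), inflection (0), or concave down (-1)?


Concavity is determined by the sign of f''(x).
f(x) = 3x^3 - 5x^2
f'(x) = 9x^2 - 10x
f''(x) = 18x - 10
f''(3) = 18 * 3 - 10
= 54 - 10
= 44
Since f''(3) > 0, the function is concave up (1)

1


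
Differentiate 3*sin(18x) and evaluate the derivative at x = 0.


Apply the chain rule to differentiate 3*sin(18x):
d/dx [3*sin(18x)]
= 3 * cos(18x) * d/dx(18x)
= 3 * 18 * cos(18x)
= 54 * cos(18x)
Evaluate at x = 0:
= 54 * cos(0)
= 54 * 1
= 54

54


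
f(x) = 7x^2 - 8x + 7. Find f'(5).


Differentiate term by term using power and sum rules:
f(x) = 7x^2 - 8x + 7
f'(x) = 14x - 8
Substitute x = 5:
f'(5) = 14 * 5 - 8
= 70 - 8
= 62

62


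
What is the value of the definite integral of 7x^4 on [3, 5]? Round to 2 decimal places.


Find the antiderivative of 7x^4:
F(x) = 7/5 * x^5
Apply the Fundamental Theorem of Calculus:
F(5) - F(3)
= 7/5 * 5^5 - 7/5 * 3^5
= 7/5 * (3125 - 243)
= 7/5 * 2882
= 20174/5 = 4034.80

4034.80


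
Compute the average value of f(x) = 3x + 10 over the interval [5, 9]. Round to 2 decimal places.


Average value = 1/(b-a) * integral from a to b of f(x) dx
First compute the integral of 3x + 10:
F(x) = (3/2)x^2 + 10x
F(9) = 3/2 * 81 + 10 * 9 = 423/2
F(5) = 3/2 * 25 + 10 * 5 = 175/2
Integral = 423/2 - 175/2 = 124
Average = 124 / (9 - 5) = 124 / 4
= 31 = 31.00

31.00


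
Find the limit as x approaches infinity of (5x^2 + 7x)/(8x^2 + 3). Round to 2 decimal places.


For limits at infinity with equal-degree polynomials,
we compare leading coefficients.
Numerator leading term: 5x^2
Denominator leading term: 8x^2
Divide both by x^2:
lim = (5 + 7/x) / (8 + 3/x^2)
As x -> infinity, the 1/x and 1/x^2 terms vanish:
= 5/8 ≈ 0.63

0.63


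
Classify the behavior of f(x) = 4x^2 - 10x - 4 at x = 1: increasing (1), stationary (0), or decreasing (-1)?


Compute f'(x) to determine behavior:
f'(x) = 8x - 10
f'(1) = 8 * 1 - 10
= 8 - 10
= -2
Since f'(1) < 0, the function is decreasing (-1)

-1


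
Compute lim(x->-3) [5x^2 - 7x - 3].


Since polynomials are continuous, we use direct substitution.
lim(x->-3) of 5x^2 - 7x - 3
= 5 * (-3)^2 - 7 * (-3) - 3
= 45 + 21 - 3
= 63

63


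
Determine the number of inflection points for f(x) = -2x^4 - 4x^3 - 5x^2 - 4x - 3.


Inflection points occur where f''(x) = 0 and concavity changes.
f(x) = -2x^4 - 4x^3 - 5x^2 - 4x - 3
f'(x) = -8x^3 - 12x^2 - 10x - 4
f''(x) = -24x^2 - 24x - 10
This is a quadratic in x. Use the discriminant to count real roots.
Discriminant = (-24)^2 - 4 * (-24) * (-10)
= 576 - 960
= -384
Since discriminant < 0, f''(x) = 0 has no real solutions.
Number of inflection points: 0

0


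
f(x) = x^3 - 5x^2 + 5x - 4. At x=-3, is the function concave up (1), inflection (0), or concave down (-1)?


Concavity is determined by the sign of f''(x).
f(x) = x^3 - 5x^2 + 5x - 4
f'(x) = 3x^2 - 10x + 5
f''(x) = 6x - 10
f''(-3) = 6 * (-3) - 10
= -18 - 10
= -28
Since f''(-3) < 0, the function is concave down (-1)

-1


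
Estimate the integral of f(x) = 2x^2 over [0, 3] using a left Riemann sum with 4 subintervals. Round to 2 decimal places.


Left Riemann sum uses left endpoints of each subinterval.
Interval: [0, 3], n = 4
dx = (3 - 0) / 4 = 3/4
Left endpoints: [0, 3/4, 3/2, 9/4]
f values: [0, 9/8, 9/2, 81/8]
Sum = dx * (sum of f values)
= 3/4 * 63/4
= 189/16 ≈ 11.81

11.81


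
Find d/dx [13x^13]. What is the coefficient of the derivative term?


We apply the power rule: d/dx [ax^n] = a*n * x^(n-1)
d/dx [13x^13]
= 13 * 13 * x^(13-1)
= 169x^12
The coefficient is 169

169


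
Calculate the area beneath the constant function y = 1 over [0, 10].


The area under a constant function y = 1 is a rectangle.
Width = 10 - 0 = 10
Height = 1
Area = width * height
= 10 * 1
= 10

10


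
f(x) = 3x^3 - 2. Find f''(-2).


First derivative:
f'(x) = 9x^2
Second derivative:
f''(x) = 18x
Substitute x = -2:
f''(-2) = 18 * (-2) + 0
= -36 + 0
= -36

-36


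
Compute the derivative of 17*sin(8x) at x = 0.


Apply the chain rule to differentiate 17*sin(8x):
d/dx [17*sin(8x)]
= 17 * cos(8x) * d/dx(8x)
= 17 * 8 * cos(8x)
= 136 * cos(8x)
Evaluate at x = 0:
= 136 * cos(0)
= 136 * 1
= 136

136


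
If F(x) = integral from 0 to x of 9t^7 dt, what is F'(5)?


By the Fundamental Theorem of Calculus (Part 1):
If F(x) = integral from 0 to x of f(t) dt, then F'(x) = f(x)
Here f(t) = 9t^7
So F'(x) = 9x^7
Evaluate at x = 5:
F'(5) = 9 * 5^7
= 9 * 78125
= 703125

703125


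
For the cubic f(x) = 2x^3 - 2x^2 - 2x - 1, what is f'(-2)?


Differentiate f(x) = 2x^3 - 2x^2 - 2x - 1 term by term:
f'(x) = 6x^2 - 4x - 2
Substitute x = -2:
f'(-2) = 6 * (-2)^2 - 4 * (-2) - 2
= 24 + 8 - 2
= 30

30


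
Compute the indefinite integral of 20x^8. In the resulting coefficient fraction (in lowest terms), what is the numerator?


Apply the power rule for integration:
integral of ax^n dx = a/(n+1) * x^(n+1) + C
integral of 20x^8 dx
= 20/9 * x^9 + C
The coefficient in lowest terms is 20/9, and its numerator is 20

20


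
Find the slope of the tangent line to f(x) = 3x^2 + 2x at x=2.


The slope of the tangent line equals f'(x) at the point.
f(x) = 3x^2 + 2x
f'(x) = 6x + 2
At x = 2:
f'(2) = 6 * 2 + 2
= 12 + 2
= 14

14


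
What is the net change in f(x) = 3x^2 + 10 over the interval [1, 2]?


Net change = f(b) - f(a)
f(x) = 3x^2 + 10
Compute f(2):
f(2) = 3 * 2^2 + 0 * 2 + 10
= 12 + 0 + 10
= 22
Compute f(1):
f(1) = 3 * 1^2 + 0 * 1 + 10
= 3 + 0 + 10
= 13
Net change = 22 - 13 = 9

9


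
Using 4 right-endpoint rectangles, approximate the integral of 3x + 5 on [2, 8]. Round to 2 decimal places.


Right Riemann sum uses right endpoints of each subinterval.
Interval: [2, 8], n = 4
dx = (8 - 2) / 4 = 3/2
Right endpoints: [7/2, 5, 13/2, 8]
f values: [31/2, 20, 49/2, 29]
Sum = dx * (sum of f values)
= 3/2 * 89
= 267/2 = 133.50

133.50


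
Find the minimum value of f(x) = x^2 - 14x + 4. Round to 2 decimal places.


For a quadratic f(x) = ax^2 + bx + c with a > 0, the minimum is at the vertex.
Vertex x-coordinate: x = -b/(2a)
x = -(-14) / (2 * 1)
x = 14/2 = 7
Substitute back to find the minimum value:
f(7) = 1 * 7^2 - 14 * 7 + 4
= 49 - 98 + 4
= -45 = -45.00

-45.00


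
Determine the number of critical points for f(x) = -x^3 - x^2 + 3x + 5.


Find where f'(x) = 0:
f(x) = -x^3 - x^2 + 3x + 5
f'(x) = -3x^2 - 2x + 3
This is a quadratic in x. Use the discriminant to count real roots.
Discriminant = (-2)^2 - 4 * (-3) * 3
= 4 - (-36)
= 40
Since discriminant > 0, f'(x) = 0 has 2 real solutions.
Number of critical points: 2

2


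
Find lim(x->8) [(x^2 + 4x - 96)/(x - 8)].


Direct substitution gives 0/0, so we factor the numerator.
Factor: (x^2 + 4x - 96) = (x - 8)(x + 12)
Cancel the common factor (x - 8):
(x^2 + 4x - 96)/(x - 8) = (x + 12)
Now substitute x = 8:
= (8) - (-12) = 20

20


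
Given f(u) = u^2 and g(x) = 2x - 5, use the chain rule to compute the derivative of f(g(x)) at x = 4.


Using the chain rule: (f(g(x)))' = f'(g(x)) * g'(x)
First, find g(4):
g(4) = 2 * 4 - 5 = 3
Next, f'(u) = 2u
And g'(x) = 2
So f'(g(4)) * g'(4)
= 2 * 3 * 2
= 12

12


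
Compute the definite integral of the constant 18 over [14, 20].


The integral of a constant k over [a, b] equals k * (b - a).
integral from 14 to 20 of 18 dx
= 18 * (20 - 14)
= 18 * 6
= 108

108


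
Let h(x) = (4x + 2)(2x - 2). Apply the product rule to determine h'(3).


Let u(x) = 4x + 2 and v(x) = 2x - 2
u'(x) = 4
v'(x) = 2
Product rule: h'(x) = u'(x)*v(x) + u(x)*v'(x)
= 4 * (2x - 2) + (4x + 2) * 2
At x = 3:
u(3) = 4 * 3 + 2 = 14
v(3) = 2 * 3 - 2 = 4
h'(3) = 4 * 4 + 14 * 2
= 16 + 28
= 44

44


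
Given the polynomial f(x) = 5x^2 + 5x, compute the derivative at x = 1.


Differentiate term by term using power and sum rules:
f(x) = 5x^2 + 5x
f'(x) = 10x + 5
Substitute x = 1:
f'(1) = 10 * 1 + 5
= 10 + 5
= 15

15


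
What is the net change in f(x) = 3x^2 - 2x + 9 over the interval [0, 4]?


Net change = f(b) - f(a)
f(x) = 3x^2 - 2x + 9
Compute f(4):
f(4) = 3 * 4^2 - 2 * 4 + 9
= 48 - 8 + 9
= 49
Compute f(0):
f(0) = 3 * 0^2 - 2 * 0 + 9
= 0 + 0 + 9
= 9
Net change = 49 - 9 = 40

40


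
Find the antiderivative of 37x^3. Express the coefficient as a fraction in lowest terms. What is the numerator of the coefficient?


Apply the power rule for integration:
integral of ax^n dx = a/(n+1) * x^(n+1) + C
integral of 37x^3 dx
= 37/4 * x^4 + C
The coefficient in lowest terms is 37/4, and its numerator is 37

37


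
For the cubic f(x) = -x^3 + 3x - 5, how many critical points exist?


Find where f'(x) = 0:
f(x) = -x^3 + 3x - 5
f'(x) = -3x^2 + 3
This is a quadratic in x. Use the discriminant to count real roots.
Discriminant = (0)^2 - 4 * (-3) * 3
= 0 - (-36)
= 36
Since discriminant > 0, f'(x) = 0 has 2 real solutions.
Number of critical points: 2

2


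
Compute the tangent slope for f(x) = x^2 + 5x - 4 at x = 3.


The slope of the tangent line equals f'(x) at the point.
f(x) = x^2 + 5x - 4
f'(x) = 2x + 5
At x = 3:
f'(3) = 2 * 3 + 5
= 6 + 5
= 11

11


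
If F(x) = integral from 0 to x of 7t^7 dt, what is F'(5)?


By the Fundamental Theorem of Calculus (Part 1):
If F(x) = integral from 0 to x of f(t) dt, then F'(x) = f(x)
Here f(t) = 7t^7
So F'(x) = 7x^7
Evaluate at x = 5:
F'(5) = 7 * 5^7
= 7 * 78125
= 546875

546875


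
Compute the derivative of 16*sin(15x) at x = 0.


Apply the chain rule to differentiate 16*sin(15x):
d/dx [16*sin(15x)]
= 16 * cos(15x) * d/dx(15x)
= 16 * 15 * cos(15x)
= 240 * cos(15x)
Evaluate at x = 0:
= 240 * cos(0)
= 240 * 1
= 240

240


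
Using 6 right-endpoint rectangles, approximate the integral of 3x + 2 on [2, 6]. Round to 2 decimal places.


Right Riemann sum uses right endpoints of each subinterval.
Interval: [2, 6], n = 6
dx = (6 - 2) / 6 = 2/3
Right endpoints: [8/3, 10/3, 4, 14/3, 16/3, 6]
f values: [10, 12, 14, 16, 18, 20]
Sum = dx * (sum of f values)
= 2/3 * 90
= 60 = 60.00

60.00


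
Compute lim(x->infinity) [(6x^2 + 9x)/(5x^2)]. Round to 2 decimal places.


For limits at infinity with equal-degree polynomials,
we compare leading coefficients.
Numerator leading term: 6x^2
Denominator leading term: 5x^2
Divide both by x^2:
lim = (6 + 9/x) / (5)
As x -> infinity, the 1/x and 1/x^2 terms vanish:
= 6/5 = 1.20

1.20


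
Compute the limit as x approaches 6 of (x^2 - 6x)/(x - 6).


Direct substitution gives 0/0, so we factor the numerator.
Factor: (x^2 - 6x) = (x - 6)(x)
Cancel the common factor (x - 6):
(x^2 - 6x)/(x - 6) = (x)
Now substitute x = 6:
= (6) - (0) = 6

6


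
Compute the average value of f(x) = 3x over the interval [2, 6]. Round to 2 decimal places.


Average value = 1/(b-a) * integral from a to b of f(x) dx
First compute the integral of 3x:
F(x) = (3/2)x^2
F(6) = 3/2 * 36 + 0 * 6 = 54
F(2) = 3/2 * 4 + 0 * 2 = 6
Integral = 54 - 6 = 48
Average = 48 / (6 - 2) = 48 / 4
= 12 = 12.00

12.00


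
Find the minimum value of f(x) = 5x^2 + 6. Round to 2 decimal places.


For a quadratic f(x) = ax^2 + bx + c with a > 0, the minimum is at the vertex.
Vertex x-coordinate: x = -b/(2a)
x = -(0) / (2 * 5)
x = 0/10 = 0
Substitute back to find the minimum value:
f(0) = 5 * 0^2 + 0 * 0 + 6
= 0 + 0 + 6
= 6 = 6.00

6.00


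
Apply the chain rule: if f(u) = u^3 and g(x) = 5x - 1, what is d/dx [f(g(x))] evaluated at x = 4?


Using the chain rule: (f(g(x)))' = f'(g(x)) * g'(x)
First, find g(4):
g(4) = 5 * 4 - 1 = 19
Next, f'(u) = 3u^2
And g'(x) = 5
So f'(g(4)) * g'(4)
= 3 * 19^2 * 5
= 3 * 361 * 5
= 5415

5415


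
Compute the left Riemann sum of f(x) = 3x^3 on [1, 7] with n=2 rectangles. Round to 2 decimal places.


Left Riemann sum uses left endpoints of each subinterval.
Interval: [1, 7], n = 2
dx = (7 - 1) / 2 = 3
Left endpoints: [1, 4]
f values: [3, 192]
Sum = dx * (sum of f values)
= 3 * 195
= 585 = 585.00

585.00


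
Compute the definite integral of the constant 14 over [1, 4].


The integral of a constant k over [a, b] equals k * (b - a).
integral from 1 to 4 of 14 dx
= 14 * (4 - 1)
= 14 * 3
= 42

42


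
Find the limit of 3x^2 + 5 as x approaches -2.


Since polynomials are continuous, we use direct substitution.
lim(x->-2) of 3x^2 + 5
= 3 * (-2)^2 + 0 * (-2) + 5
= 12 + 0 + 5
= 17

17


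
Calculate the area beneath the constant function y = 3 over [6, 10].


The area under a constant function y = 3 is a rectangle.
Width = 10 - 6 = 4
Height = 3
Area = width * height
= 4 * 3
= 12

12


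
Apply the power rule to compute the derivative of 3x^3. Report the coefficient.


We apply the power rule: d/dx [ax^n] = a*n * x^(n-1)
d/dx [3x^3]
= 3 * 3 * x^(3-1)
= 9x^2
The coefficient is 9

9


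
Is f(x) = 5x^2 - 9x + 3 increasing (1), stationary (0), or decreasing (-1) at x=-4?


Compute f'(x) to determine behavior:
f'(x) = 10x - 9
f'(-4) = 10 * (-4) - 9
= -40 - 9
= -49
Since f'(-4) < 0, the function is decreasing (-1)

-1


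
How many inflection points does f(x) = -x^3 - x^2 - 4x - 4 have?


Inflection points occur where f''(x) = 0 and concavity changes.
f(x) = -x^3 - x^2 - 4x - 4
f'(x) = -3x^2 - 2x - 4
f''(x) = -6x - 2
Set f''(x) = 0:
-6x - 2 = 0
x = 2 / (-6) = -1/3
Since f''(x) is linear (degree 1), it changes sign at this point.
Therefore there is exactly 1 inflection point.

1


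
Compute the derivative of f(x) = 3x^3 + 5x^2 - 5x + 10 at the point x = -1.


Differentiate f(x) = 3x^3 + 5x^2 - 5x + 10 term by term:
f'(x) = 9x^2 + 10x - 5
Substitute x = -1:
f'(-1) = 9 * (-1)^2 + 10 * (-1) - 5
= 9 - 10 - 5
= -6

-6


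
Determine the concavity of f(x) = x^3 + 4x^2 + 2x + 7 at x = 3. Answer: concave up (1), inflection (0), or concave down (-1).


Concavity is determined by the sign of f''(x).
f(x) = x^3 + 4x^2 + 2x + 7
f'(x) = 3x^2 + 8x + 2
f''(x) = 6x + 8
f''(3) = 6 * 3 + 8
= 18 + 8
= 26
Since f''(3) > 0, the function is concave up (1)

1


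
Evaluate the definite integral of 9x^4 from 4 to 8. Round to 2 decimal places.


Find the antiderivative of 9x^4:
F(x) = 9/5 * x^5
Apply the Fundamental Theorem of Calculus:
F(8) - F(4)
= 9/5 * 8^5 - 9/5 * 4^5
= 9/5 * (32768 - 1024)
= 9/5 * 31744
= 285696/5 = 57139.20

57139.20


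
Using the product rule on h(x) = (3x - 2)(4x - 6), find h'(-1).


Let u(x) = 3x - 2 and v(x) = 4x - 6
u'(x) = 3
v'(x) = 4
Product rule: h'(x) = u'(x)*v(x) + u(x)*v'(x)
= 3 * (4x - 6) + (3x - 2) * 4
At x = -1:
u(-1) = 3 * (-1) - 2 = -5
v(-1) = 4 * (-1) - 6 = -10
h'(-1) = 3 * (-10) + (-5) * 4
= -30 - 20
= -50

-50


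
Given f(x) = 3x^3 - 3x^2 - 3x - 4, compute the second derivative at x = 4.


First derivative:
f'(x) = 9x^2 - 6x - 3
Second derivative:
f''(x) = 18x - 6
Substitute x = 4:
f''(4) = 18 * 4 - 6
= 72 - 6
= 66

66


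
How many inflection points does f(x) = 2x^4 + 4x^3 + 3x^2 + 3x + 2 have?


Inflection points occur where f''(x) = 0 and concavity changes.
f(x) = 2x^4 + 4x^3 + 3x^2 + 3x + 2
f'(x) = 8x^3 + 12x^2 + 6x + 3
f''(x) = 24x^2 + 24x + 6
This is a quadratic in x. Use the discriminant to count real roots.
Discriminant = (24)^2 - 4 * 24 * 6
= 576 - 576
= 0
Since discriminant = 0, f''(x) = 0 has a single repeated root.
At a repeated root the quadratic f''(x) touches zero but does not change sign, so concavity does not change.
Number of inflection points: 0

0


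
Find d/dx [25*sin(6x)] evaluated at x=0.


Apply the chain rule to differentiate 25*sin(6x):
d/dx [25*sin(6x)]
= 25 * cos(6x) * d/dx(6x)
= 25 * 6 * cos(6x)
= 150 * cos(6x)
Evaluate at x = 0:
= 150 * cos(0)
= 150 * 1
= 150

150


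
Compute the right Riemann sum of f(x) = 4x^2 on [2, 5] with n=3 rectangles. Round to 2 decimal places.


Right Riemann sum uses right endpoints of each subinterval.
Interval: [2, 5], n = 3
dx = (5 - 2) / 3 = 1
Right endpoints: [3, 4, 5]
f values: [36, 64, 100]
Sum = dx * (sum of f values)
= 1 * 200
= 200 = 200.00

200.00


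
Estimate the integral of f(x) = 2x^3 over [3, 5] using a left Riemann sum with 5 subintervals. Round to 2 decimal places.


Left Riemann sum uses left endpoints of each subinterval.
Interval: [3, 5], n = 5
dx = (5 - 3) / 5 = 2/5
Left endpoints: [3, 17/5, 19/5, 21/5, 23/5]
f values: [54, 9826/125, 13718/125, 18522/125, 24334/125]
Sum = dx * (sum of f values)
= 2/5 * 2926/5
= 5852/25 = 234.08

234.08


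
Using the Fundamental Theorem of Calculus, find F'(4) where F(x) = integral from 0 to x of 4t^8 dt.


By the Fundamental Theorem of Calculus (Part 1):
If F(x) = integral from 0 to x of f(t) dt, then F'(x) = f(x)
Here f(t) = 4t^8
So F'(x) = 4x^8
Evaluate at x = 4:
F'(4) = 4 * 4^8
= 4 * 65536
= 262144

262144


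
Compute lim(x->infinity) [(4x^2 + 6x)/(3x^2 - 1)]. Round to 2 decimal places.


For limits at infinity with equal-degree polynomials,
we compare leading coefficients.
Numerator leading term: 4x^2
Denominator leading term: 3x^2
Divide both by x^2:
lim = (4 + 6/x) / (3 - 1/x^2)
As x -> infinity, the 1/x and 1/x^2 terms vanish:
= 4/3 ≈ 1.33

1.33


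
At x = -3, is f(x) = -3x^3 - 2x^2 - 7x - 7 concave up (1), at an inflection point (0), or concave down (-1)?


Concavity is determined by the sign of f''(x).
f(x) = -3x^3 - 2x^2 - 7x - 7
f'(x) = -9x^2 - 4x - 7
f''(x) = -18x - 4
f''(-3) = -18 * (-3) - 4
= 54 - 4
= 50
Since f''(-3) > 0, the function is concave up (1)

1


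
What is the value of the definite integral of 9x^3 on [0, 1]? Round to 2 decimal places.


Find the antiderivative of 9x^3:
F(x) = 9/4 * x^4
Apply the Fundamental Theorem of Calculus:
F(1) - F(0)
= 9/4 * 1^4 - 9/4 * 0^4
= 9/4 * (1 - 0)
= 9/4 * 1
= 9/4 = 2.25

2.25


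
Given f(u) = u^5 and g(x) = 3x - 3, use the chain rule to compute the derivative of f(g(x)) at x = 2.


Using the chain rule: (f(g(x)))' = f'(g(x)) * g'(x)
First, find g(2):
g(2) = 3 * 2 - 3 = 3
Next, f'(u) = 5u^4
And g'(x) = 3
So f'(g(2)) * g'(2)
= 5 * 3^4 * 3
= 5 * 81 * 3
= 1215

1215


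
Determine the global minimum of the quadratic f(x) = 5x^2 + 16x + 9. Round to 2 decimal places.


For a quadratic f(x) = ax^2 + bx + c with a > 0, the minimum is at the vertex.
Vertex x-coordinate: x = -b/(2a)
x = -(16) / (2 * 5)
x = -16/10 = -8/5
Substitute back to find the minimum value:
f(-8/5) = 5 * (-8/5)^2 + 16 * (-8/5) + 9
= 64/5 - 128/5 + 9
= -19/5 = -3.80

-3.80


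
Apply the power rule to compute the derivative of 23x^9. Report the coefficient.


We apply the power rule: d/dx [ax^n] = a*n * x^(n-1)
d/dx [23x^9]
= 23 * 9 * x^(9-1)
= 207x^8
The coefficient is 207

207


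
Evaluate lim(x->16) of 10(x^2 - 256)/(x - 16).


Direct substitution gives 0/0, so we factor the numerator.
Factor: 10(x^2 - 256) = 10 * (x - 16)(x + 16)
Cancel the common factor (x - 16):
10(x^2 - 256)/(x - 16) = 10 * (x + 16)
Now substitute x = 16:
= 10 * (16 + 16) = 320

320


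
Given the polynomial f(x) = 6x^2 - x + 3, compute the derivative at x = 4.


Differentiate term by term using power and sum rules:
f(x) = 6x^2 - x + 3
f'(x) = 12x - 1
Substitute x = 4:
f'(4) = 12 * 4 - 1
= 48 - 1
= 47

47


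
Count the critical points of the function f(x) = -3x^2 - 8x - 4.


Find where f'(x) = 0:
f'(x) = -6x - 8
Set f'(x) = 0:
-6x - 8 = 0
x = 8 / (-6) = -4/3
This is a linear equation in x, so there is exactly one solution.
Number of critical points: 1

1


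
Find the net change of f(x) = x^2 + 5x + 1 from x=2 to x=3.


Net change = f(b) - f(a)
f(x) = x^2 + 5x + 1
Compute f(3):
f(3) = 1 * 3^2 + 5 * 3 + 1
= 9 + 15 + 1
= 25
Compute f(2):
f(2) = 1 * 2^2 + 5 * 2 + 1
= 4 + 10 + 1
= 15
Net change = 25 - 15 = 10

10


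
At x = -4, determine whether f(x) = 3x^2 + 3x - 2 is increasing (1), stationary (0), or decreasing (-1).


Compute f'(x) to determine behavior:
f'(x) = 6x + 3
f'(-4) = 6 * (-4) + 3
= -24 + 3
= -21
Since f'(-4) < 0, the function is decreasing (-1)

-1


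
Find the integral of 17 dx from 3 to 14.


The integral of a constant k over [a, b] equals k * (b - a).
integral from 3 to 14 of 17 dx
= 17 * (14 - 3)
= 17 * 11
= 187

187


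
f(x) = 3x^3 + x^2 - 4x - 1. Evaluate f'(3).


Differentiate f(x) = 3x^3 + x^2 - 4x - 1 term by term:
f'(x) = 9x^2 + 2x - 4
Substitute x = 3:
f'(3) = 9 * 3^2 + 2 * 3 - 4
= 81 + 6 - 4
= 83

83


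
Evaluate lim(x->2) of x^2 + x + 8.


Since polynomials are continuous, we use direct substitution.
lim(x->2) of x^2 + x + 8
= 1 * 2^2 + 1 * 2 + 8
= 4 + 2 + 8
= 14

14


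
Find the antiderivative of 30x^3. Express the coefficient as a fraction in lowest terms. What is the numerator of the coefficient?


Apply the power rule for integration:
integral of ax^n dx = a/(n+1) * x^(n+1) + C
integral of 30x^3 dx
= 30/4 * x^4 + C
= 15/2 * x^4 + C
The coefficient in lowest terms is 15/2, and its numerator is 15

15


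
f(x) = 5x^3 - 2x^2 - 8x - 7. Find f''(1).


First derivative:
f'(x) = 15x^2 - 4x - 8
Second derivative:
f''(x) = 30x - 4
Substitute x = 1:
f''(1) = 30 * 1 - 4
= 30 - 4
= 26

26


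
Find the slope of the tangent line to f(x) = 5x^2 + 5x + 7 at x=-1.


The slope of the tangent line equals f'(x) at the point.
f(x) = 5x^2 + 5x + 7
f'(x) = 10x + 5
At x = -1:
f'(-1) = 10 * (-1) + 5
= -10 + 5
= -5

-5


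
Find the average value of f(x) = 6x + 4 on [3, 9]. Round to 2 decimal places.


Average value = 1/(b-a) * integral from a to b of f(x) dx
First compute the integral of 6x + 4:
F(x) = 3x^2 + 4x
F(9) = 3 * 81 + 4 * 9 = 279
F(3) = 3 * 9 + 4 * 3 = 39
Integral = 279 - 39 = 240
Average = 240 / (9 - 3) = 240 / 6
= 40 = 40.00

40.00


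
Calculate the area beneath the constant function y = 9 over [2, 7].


The area under a constant function y = 9 is a rectangle.
Width = 7 - 2 = 5
Height = 9
Area = width * height
= 5 * 9
= 45

45


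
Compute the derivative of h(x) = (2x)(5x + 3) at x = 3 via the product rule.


Let u(x) = 2x and v(x) = 5x + 3
u'(x) = 2
v'(x) = 5
Product rule: h'(x) = u'(x)*v(x) + u(x)*v'(x)
= 2 * (5x + 3) + (2x) * 5
At x = 3:
u(3) = 2 * 3 + 0 = 6
v(3) = 5 * 3 + 3 = 18
h'(3) = 2 * 18 + 6 * 5
= 36 + 30
= 66

66


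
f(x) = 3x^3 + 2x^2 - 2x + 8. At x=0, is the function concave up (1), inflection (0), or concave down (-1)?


Concavity is determined by the sign of f''(x).
f(x) = 3x^3 + 2x^2 - 2x + 8
f'(x) = 9x^2 + 4x - 2
f''(x) = 18x + 4
f''(0) = 18 * 0 + 4
= 0 + 4
= 4
Since f''(0) > 0, the function is concave up (1)

1


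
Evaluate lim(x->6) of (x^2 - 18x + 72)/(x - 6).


Direct substitution gives 0/0, so we factor the numerator.
Factor: (x^2 - 18x + 72) = (x - 6)(x - 12)
Cancel the common factor (x - 6):
(x^2 - 18x + 72)/(x - 6) = (x - 12)
Now substitute x = 6:
= (6) - (12) = -6

-6


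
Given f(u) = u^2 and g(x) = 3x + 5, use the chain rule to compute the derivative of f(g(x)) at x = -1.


Using the chain rule: (f(g(x)))' = f'(g(x)) * g'(x)
First, find g(-1):
g(-1) = 3 * (-1) + 5 = 2
Next, f'(u) = 2u
And g'(x) = 3
So f'(g(-1)) * g'(-1)
= 2 * 2 * 3
= 12

12


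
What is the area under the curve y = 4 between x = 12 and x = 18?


The area under a constant function y = 4 is a rectangle.
Width = 18 - 12 = 6
Height = 4
Area = width * height
= 6 * 4
= 24

24


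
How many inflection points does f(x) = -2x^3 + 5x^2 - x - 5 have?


Inflection points occur where f''(x) = 0 and concavity changes.
f(x) = -2x^3 + 5x^2 - x - 5
f'(x) = -6x^2 + 10x - 1
f''(x) = -12x + 10
Set f''(x) = 0:
-12x + 10 = 0
x = -10 / (-12) = 5/6
Since f''(x) is linear (degree 1), it changes sign at this point.
Therefore there is exactly 1 inflection point.

1


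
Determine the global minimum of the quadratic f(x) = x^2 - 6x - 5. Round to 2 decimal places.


For a quadratic f(x) = ax^2 + bx + c with a > 0, the minimum is at the vertex.
Vertex x-coordinate: x = -b/(2a)
x = -(-6) / (2 * 1)
x = 6/2 = 3
Substitute back to find the minimum value:
f(3) = 1 * 3^2 - 6 * 3 - 5
= 9 - 18 - 5
= -14 = -14.00

-14.00
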